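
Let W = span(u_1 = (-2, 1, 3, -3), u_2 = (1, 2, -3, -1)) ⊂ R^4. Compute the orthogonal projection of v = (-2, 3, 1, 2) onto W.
proj_W(v) = (-107/309, 56/309, 53/103, -163/309)

Set up U = [u_1 | ... | u_2] ∈ R^(4×2). The projector onto W = col(U) is P = U (U^T U)^(-1) U^T.
Compute U^T U =
  [23, -6]
  [-6, 15],
and U^T v = (4, -1).
Solve U^T U · c = U^T v for the coefficients: c = (18/103, 1/309). The projection is proj_W(v) = U c.
Check: (v - proj_W(v)) · u_1 = 0  (should be 0).
Check: (v - proj_W(v)) · u_2 = 0  (should be 0).
Result: proj_W(v) = (-107/309, 56/309, 53/103, -163/309).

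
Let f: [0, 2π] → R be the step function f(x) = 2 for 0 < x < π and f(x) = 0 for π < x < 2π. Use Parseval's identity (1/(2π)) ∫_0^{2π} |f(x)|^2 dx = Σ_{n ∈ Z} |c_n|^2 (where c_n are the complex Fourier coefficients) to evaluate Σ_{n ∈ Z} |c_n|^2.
Σ |c_n|^2 = 2

Parseval equates the L^2 energy of f (normalised by 1/(2π)) with the ℓ^2 sum of its Fourier coefficients: (1/(2π)) ∫_0^{2π} |f|^2 = Σ |c_n|^2.
Compute the left side: (1/(2π)) [∫_0^π 2^2 dx + ∫_π^{2π} 0^2 dx] = (1/(2π)) · (4π + 0π) = (4 + 0)/2 = 2.
So Σ_{n ∈ Z} |c_n|^2 = 2.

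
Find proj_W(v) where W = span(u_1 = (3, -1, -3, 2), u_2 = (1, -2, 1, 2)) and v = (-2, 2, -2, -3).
proj_W(v) = (-131/97, 272/97, -143/97, -270/97)

Set up U = [u_1 | ... | u_2] ∈ R^(4×2). The projector onto W = col(U) is P = U (U^T U)^(-1) U^T.
Compute U^T U =
  [23, 6]
  [6, 10],
and U^T v = (-8, -14).
Solve U^T U · c = U^T v for the coefficients: c = (2/97, -137/97). The projection is proj_W(v) = U c.
Check: (v - proj_W(v)) · u_1 = 0  (should be 0).
Check: (v - proj_W(v)) · u_2 = 0  (should be 0).
Result: proj_W(v) = (-131/97, 272/97, -143/97, -270/97).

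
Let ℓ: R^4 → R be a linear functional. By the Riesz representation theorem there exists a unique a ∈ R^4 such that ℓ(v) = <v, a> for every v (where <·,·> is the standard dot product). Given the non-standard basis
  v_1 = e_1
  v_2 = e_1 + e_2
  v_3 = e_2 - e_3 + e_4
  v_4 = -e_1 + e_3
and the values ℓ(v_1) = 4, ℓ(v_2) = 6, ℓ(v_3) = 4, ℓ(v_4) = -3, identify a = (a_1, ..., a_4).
a = (4, 2, 1, 3)

Write a = (a_1, ..., a_4) in the standard basis. For each basis vector v_i, ℓ(v_i) = <v_i, a> is a linear equation in the a_j's. Collect the n equations into a matrix system V a = ℓ, where row i of V is v_i (expressed in the standard basis). Since V is invertible (lower-triangular with 1s on the diagonal, up to permutation), solve by back-substitution:
  V =
[[1, 0, 0, 0],
 [1, 1, 0, 0],
 [0, 1, -1, 1],
 [-1, 0, 1, 0]]
  V a = (4, 6, 4, -3)
Solving gives a = (4, 2, 1, 3).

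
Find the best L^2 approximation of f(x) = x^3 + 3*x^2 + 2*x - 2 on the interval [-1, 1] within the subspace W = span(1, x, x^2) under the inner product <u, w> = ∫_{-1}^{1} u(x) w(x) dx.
g(x) = 3*x^2 + 13*x/5 - 2

The best approximation g ∈ W is the orthogonal projection of f onto W. Writing g = a_0 + a_1 x + a_2 x^2, the coefficients solve the normal equations G · a = b where
  G_{ij} = <φ_i, φ_j> and b_i = <f, φ_i>, with φ_0 = 1, φ_1 = x, φ_2 = x^2.
G =
  [2, 0, 2/3]
  [0, 2/3, 0]
  [2/3, 0, 2/5],
b = (-2, 26/15, -2/15).
Solving gives a_0 = -2, a_1 = 13/5, a_2 = 3, so
  g(x) = 3*x^2 + 13*x/5 - 2.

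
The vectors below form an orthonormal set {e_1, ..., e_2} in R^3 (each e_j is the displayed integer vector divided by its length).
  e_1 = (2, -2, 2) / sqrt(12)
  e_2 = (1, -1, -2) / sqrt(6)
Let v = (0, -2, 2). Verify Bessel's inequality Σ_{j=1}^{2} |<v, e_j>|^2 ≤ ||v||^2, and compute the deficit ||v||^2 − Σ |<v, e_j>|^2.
Σ |<v, e_j>|^2 = 6; ||v||^2 = 8; deficit = 2

Write each e_j = u_j / sqrt(<u_j, u_j>) where u_j is the displayed integer vector. Then <v, e_j> = <v, u_j> / sqrt(<u_j, u_j>), so |<v, e_j>|^2 = <v, u_j>^2 / <u_j, u_j>.
Coefficients: <v, e_1> = 8/sqrt(12), <v, e_2> = -2/sqrt(6).
Square and sum: Σ |<v, e_j>|^2 = 6.
Compute ||v||^2 = v·v = 8.
Deficit = 8 − 6 = 2 ≥ 0, confirming Bessel's inequality. (The deficit equals ||v − Σ <v,e_j> e_j||^2, the squared distance from v to span{e_j}.)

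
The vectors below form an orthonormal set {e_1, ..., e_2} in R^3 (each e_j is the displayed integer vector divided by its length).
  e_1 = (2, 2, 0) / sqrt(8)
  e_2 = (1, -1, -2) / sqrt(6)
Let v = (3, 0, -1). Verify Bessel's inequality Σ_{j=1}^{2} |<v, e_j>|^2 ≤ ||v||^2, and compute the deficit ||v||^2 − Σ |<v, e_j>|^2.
Σ |<v, e_j>|^2 = 26/3; ||v||^2 = 10; deficit = 4/3

Write each e_j = u_j / sqrt(<u_j, u_j>) where u_j is the displayed integer vector. Then <v, e_j> = <v, u_j> / sqrt(<u_j, u_j>), so |<v, e_j>|^2 = <v, u_j>^2 / <u_j, u_j>.
Coefficients: <v, e_1> = 6/sqrt(8), <v, e_2> = 5/sqrt(6).
Square and sum: Σ |<v, e_j>|^2 = 26/3.
Compute ||v||^2 = v·v = 10.
Deficit = 10 − 26/3 = 4/3 ≥ 0, confirming Bessel's inequality. (The deficit equals ||v − Σ <v,e_j> e_j||^2, the squared distance from v to span{e_j}.)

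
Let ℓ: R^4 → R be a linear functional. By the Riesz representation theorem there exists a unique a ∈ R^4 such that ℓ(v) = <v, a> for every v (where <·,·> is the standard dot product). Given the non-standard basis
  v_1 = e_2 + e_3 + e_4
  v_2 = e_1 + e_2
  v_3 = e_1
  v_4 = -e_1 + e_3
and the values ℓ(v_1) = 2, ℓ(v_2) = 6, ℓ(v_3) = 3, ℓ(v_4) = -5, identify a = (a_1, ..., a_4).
a = (3, 3, -2, 1)

Write a = (a_1, ..., a_4) in the standard basis. For each basis vector v_i, ℓ(v_i) = <v_i, a> is a linear equation in the a_j's. Collect the n equations into a matrix system V a = ℓ, where row i of V is v_i (expressed in the standard basis). Since V is invertible (lower-triangular with 1s on the diagonal, up to permutation), solve by back-substitution:
  V =
[[0, 1, 1, 1],
 [1, 1, 0, 0],
 [1, 0, 0, 0],
 [-1, 0, 1, 0]]
  V a = (2, 6, 3, -5)
Solving gives a = (3, 3, -2, 1).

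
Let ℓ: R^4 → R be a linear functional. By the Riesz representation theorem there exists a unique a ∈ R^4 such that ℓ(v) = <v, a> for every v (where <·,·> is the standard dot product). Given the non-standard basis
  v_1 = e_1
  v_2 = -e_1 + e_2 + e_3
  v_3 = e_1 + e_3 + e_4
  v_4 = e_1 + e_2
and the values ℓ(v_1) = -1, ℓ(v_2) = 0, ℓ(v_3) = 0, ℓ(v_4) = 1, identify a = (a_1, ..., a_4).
a = (-1, 2, -3, 4)

Write a = (a_1, ..., a_4) in the standard basis. For each basis vector v_i, ℓ(v_i) = <v_i, a> is a linear equation in the a_j's. Collect the n equations into a matrix system V a = ℓ, where row i of V is v_i (expressed in the standard basis). Since V is invertible (lower-triangular with 1s on the diagonal, up to permutation), solve by back-substitution:
  V =
[[1, 0, 0, 0],
 [-1, 1, 1, 0],
 [1, 0, 1, 1],
 [1, 1, 0, 0]]
  V a = (-1, 0, 0, 1)
Solving gives a = (-1, 2, -3, 4).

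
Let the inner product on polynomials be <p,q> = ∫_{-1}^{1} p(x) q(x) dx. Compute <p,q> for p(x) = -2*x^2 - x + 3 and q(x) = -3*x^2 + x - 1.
<p,q> = -134/15

Expand the product: p(x)·q(x) = 6*x^4 + x^3 - 8*x^2 + 4*x - 3.
∫_{-1}^{1} of each monomial x^k gives [2/(k+1) if k even, 0 if k odd]. Integrating term-by-term (or equivalently evaluating the antiderivative F(x) = 6*x^5/5 + x^4/4 - 8*x^3/3 + 2*x^2 - 3*x at the endpoints):
  F(1) − F(−1) = -133/60 − (403/60) = -134/15.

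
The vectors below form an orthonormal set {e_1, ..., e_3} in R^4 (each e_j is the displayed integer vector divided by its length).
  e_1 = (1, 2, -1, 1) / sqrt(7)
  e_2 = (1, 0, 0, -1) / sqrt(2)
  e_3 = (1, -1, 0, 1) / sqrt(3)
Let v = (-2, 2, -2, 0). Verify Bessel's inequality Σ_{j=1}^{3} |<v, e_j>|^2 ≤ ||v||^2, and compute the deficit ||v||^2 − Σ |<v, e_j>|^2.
Σ |<v, e_j>|^2 = 202/21; ||v||^2 = 12; deficit = 50/21

Write each e_j = u_j / sqrt(<u_j, u_j>) where u_j is the displayed integer vector. Then <v, e_j> = <v, u_j> / sqrt(<u_j, u_j>), so |<v, e_j>|^2 = <v, u_j>^2 / <u_j, u_j>.
Coefficients: <v, e_1> = 4/sqrt(7), <v, e_2> = -2/sqrt(2), <v, e_3> = -4/sqrt(3).
Square and sum: Σ |<v, e_j>|^2 = 202/21.
Compute ||v||^2 = v·v = 12.
Deficit = 12 − 202/21 = 50/21 ≥ 0, confirming Bessel's inequality. (The deficit equals ||v − Σ <v,e_j> e_j||^2, the squared distance from v to span{e_j}.)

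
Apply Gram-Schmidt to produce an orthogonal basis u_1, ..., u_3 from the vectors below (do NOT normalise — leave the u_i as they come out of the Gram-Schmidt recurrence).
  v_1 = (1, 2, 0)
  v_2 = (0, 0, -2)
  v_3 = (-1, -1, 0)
Orthogonal basis:
  u_1 = (1, 2, 0)
  u_2 = (0, 0, -2)
  u_3 = (-2/5, 1/5, 0)

Apply the Gram-Schmidt recurrence
  u_1 = v_1
  u_i = v_i − Σ_{j<i} ((v_i · u_j) / (u_j · u_j)) · u_j.

Step by step this gives:
  u_1 = (1, 2, 0)
  u_2 = (0, 0, -2)
  u_3 = (-2/5, 1/5, 0)

Orthogonality check:
  u_2 · u_1 = 0 (should be 0)
  u_3 · u_1 = 0 (should be 0)
  u_3 · u_2 = 0 (should be 0)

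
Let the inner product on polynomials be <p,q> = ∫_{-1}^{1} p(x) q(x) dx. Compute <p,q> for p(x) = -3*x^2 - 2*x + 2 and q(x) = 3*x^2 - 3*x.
<p,q> = 22/5

Expand the product: p(x)·q(x) = -9*x^4 + 3*x^3 + 12*x^2 - 6*x.
∫_{-1}^{1} of each monomial x^k gives [2/(k+1) if k even, 0 if k odd]. Integrating term-by-term (or equivalently evaluating the antiderivative F(x) = -9*x^5/5 + 3*x^4/4 + 4*x^3 - 3*x^2 at the endpoints):
  F(1) − F(−1) = -1/20 − (-89/20) = 22/5.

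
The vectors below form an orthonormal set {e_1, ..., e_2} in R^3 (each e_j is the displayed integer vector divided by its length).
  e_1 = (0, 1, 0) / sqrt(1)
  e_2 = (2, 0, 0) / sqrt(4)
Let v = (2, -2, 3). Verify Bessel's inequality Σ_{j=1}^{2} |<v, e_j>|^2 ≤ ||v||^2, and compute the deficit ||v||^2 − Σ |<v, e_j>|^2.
Σ |<v, e_j>|^2 = 8; ||v||^2 = 17; deficit = 9

Write each e_j = u_j / sqrt(<u_j, u_j>) where u_j is the displayed integer vector. Then <v, e_j> = <v, u_j> / sqrt(<u_j, u_j>), so |<v, e_j>|^2 = <v, u_j>^2 / <u_j, u_j>.
Coefficients: <v, e_1> = -2/sqrt(1), <v, e_2> = 4/sqrt(4).
Square and sum: Σ |<v, e_j>|^2 = 8.
Compute ||v||^2 = v·v = 17.
Deficit = 17 − 8 = 9 ≥ 0, confirming Bessel's inequality. (The deficit equals ||v − Σ <v,e_j> e_j||^2, the squared distance from v to span{e_j}.)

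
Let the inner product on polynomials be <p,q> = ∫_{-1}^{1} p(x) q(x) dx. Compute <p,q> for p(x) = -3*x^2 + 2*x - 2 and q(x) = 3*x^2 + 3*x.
<p,q> = -18/5

Expand the product: p(x)·q(x) = -9*x^4 - 3*x^3 - 6*x.
∫_{-1}^{1} of each monomial x^k gives [2/(k+1) if k even, 0 if k odd]. Integrating term-by-term (or equivalently evaluating the antiderivative F(x) = -9*x^5/5 - 3*x^4/4 - 3*x^2 at the endpoints):
  F(1) − F(−1) = -111/20 − (-39/20) = -18/5.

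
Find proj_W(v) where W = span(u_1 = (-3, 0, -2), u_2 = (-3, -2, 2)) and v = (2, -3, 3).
proj_W(v) = (72/49, -69/49, 186/49)

Set up U = [u_1 | ... | u_2] ∈ R^(3×2). The projector onto W = col(U) is P = U (U^T U)^(-1) U^T.
Compute U^T U =
  [13, 5]
  [5, 17],
and U^T v = (-12, 6).
Solve U^T U · c = U^T v for the coefficients: c = (-117/98, 69/98). The projection is proj_W(v) = U c.
Check: (v - proj_W(v)) · u_1 = 0  (should be 0).
Check: (v - proj_W(v)) · u_2 = 0  (should be 0).
Result: proj_W(v) = (72/49, -69/49, 186/49).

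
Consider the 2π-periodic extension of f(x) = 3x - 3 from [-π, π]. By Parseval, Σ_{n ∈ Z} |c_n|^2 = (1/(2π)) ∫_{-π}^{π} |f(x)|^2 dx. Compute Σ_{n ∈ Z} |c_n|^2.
Σ |c_n|^2 = 3π^2 + 9

Expand and integrate term by term over [-π, π]:
  ∫ (3x)^2 dx = 9·(2π^3/3); ∫ 2·3·(-3)·x dx = 0 (odd integrand); ∫ (-3)^2 dx = 9·2π.
So (1/(2π)) ∫_{-π}^{π} (3x - 3)^2 dx = 9π^2/3 + 9 = 3π^2 + 9.
Parseval ⇒ Σ |c_n|^2 = 3π^2 + 9.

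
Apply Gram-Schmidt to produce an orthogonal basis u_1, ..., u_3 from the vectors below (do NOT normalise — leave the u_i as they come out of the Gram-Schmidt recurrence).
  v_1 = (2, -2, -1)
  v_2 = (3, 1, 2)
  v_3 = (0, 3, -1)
Orthogonal basis:
  u_1 = (2, -2, -1)
  u_2 = (23/9, 13/9, 20/9)
  u_3 = (87/122, 203/122, -116/61)

Apply the Gram-Schmidt recurrence
  u_1 = v_1
  u_i = v_i − Σ_{j<i} ((v_i · u_j) / (u_j · u_j)) · u_j.

Step by step this gives:
  u_1 = (2, -2, -1)
  u_2 = (23/9, 13/9, 20/9)
  u_3 = (87/122, 203/122, -116/61)

Orthogonality check:
  u_2 · u_1 = 0 (should be 0)
  u_3 · u_1 = 0 (should be 0)
  u_3 · u_2 = 0 (should be 0)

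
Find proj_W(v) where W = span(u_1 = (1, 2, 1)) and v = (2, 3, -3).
proj_W(v) = (5/6, 5/3, 5/6)

Set up U = [u_1 | ... | u_1] ∈ R^(3×1). The projector onto W = col(U) is P = U (U^T U)^(-1) U^T.
Compute U^T U =
  [6],
and U^T v = (5).
Solve U^T U · c = U^T v for the coefficients: c = (5/6). The projection is proj_W(v) = U c.
Check: (v - proj_W(v)) · u_1 = 0  (should be 0).
Result: proj_W(v) = (5/6, 5/3, 5/6).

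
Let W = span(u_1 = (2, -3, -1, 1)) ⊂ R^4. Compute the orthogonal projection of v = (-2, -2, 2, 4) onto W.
proj_W(v) = (8/15, -4/5, -4/15, 4/15)

Set up U = [u_1 | ... | u_1] ∈ R^(4×1). The projector onto W = col(U) is P = U (U^T U)^(-1) U^T.
Compute U^T U =
  [15],
and U^T v = (4).
Solve U^T U · c = U^T v for the coefficients: c = (4/15). The projection is proj_W(v) = U c.
Check: (v - proj_W(v)) · u_1 = 0  (should be 0).
Result: proj_W(v) = (8/15, -4/5, -4/15, 4/15).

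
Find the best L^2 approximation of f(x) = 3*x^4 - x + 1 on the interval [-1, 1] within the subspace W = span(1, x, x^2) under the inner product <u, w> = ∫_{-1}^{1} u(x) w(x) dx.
g(x) = 18*x^2/7 - x + 26/35

The best approximation g ∈ W is the orthogonal projection of f onto W. Writing g = a_0 + a_1 x + a_2 x^2, the coefficients solve the normal equations G · a = b where
  G_{ij} = <φ_i, φ_j> and b_i = <f, φ_i>, with φ_0 = 1, φ_1 = x, φ_2 = x^2.
G =
  [2, 0, 2/3]
  [0, 2/3, 0]
  [2/3, 0, 2/5],
b = (16/5, -2/3, 32/21).
Solving gives a_0 = 26/35, a_1 = -1, a_2 = 18/7, so
  g(x) = 18*x^2/7 - x + 26/35.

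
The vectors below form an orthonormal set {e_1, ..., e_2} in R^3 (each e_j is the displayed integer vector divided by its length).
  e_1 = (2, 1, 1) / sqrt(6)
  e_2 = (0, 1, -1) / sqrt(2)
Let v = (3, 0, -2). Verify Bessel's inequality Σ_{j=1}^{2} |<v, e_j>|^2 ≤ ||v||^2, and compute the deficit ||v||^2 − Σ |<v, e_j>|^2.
Σ |<v, e_j>|^2 = 14/3; ||v||^2 = 13; deficit = 25/3

Write each e_j = u_j / sqrt(<u_j, u_j>) where u_j is the displayed integer vector. Then <v, e_j> = <v, u_j> / sqrt(<u_j, u_j>), so |<v, e_j>|^2 = <v, u_j>^2 / <u_j, u_j>.
Coefficients: <v, e_1> = 4/sqrt(6), <v, e_2> = 2/sqrt(2).
Square and sum: Σ |<v, e_j>|^2 = 14/3.
Compute ||v||^2 = v·v = 13.
Deficit = 13 − 14/3 = 25/3 ≥ 0, confirming Bessel's inequality. (The deficit equals ||v − Σ <v,e_j> e_j||^2, the squared distance from v to span{e_j}.)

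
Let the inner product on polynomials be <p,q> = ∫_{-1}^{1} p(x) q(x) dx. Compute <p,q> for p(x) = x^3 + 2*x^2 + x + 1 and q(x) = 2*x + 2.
<p,q> = 44/5

Expand the product: p(x)·q(x) = 2*x^4 + 6*x^3 + 6*x^2 + 4*x + 2.
∫_{-1}^{1} of each monomial x^k gives [2/(k+1) if k even, 0 if k odd]. Integrating term-by-term (or equivalently evaluating the antiderivative F(x) = 2*x^5/5 + 3*x^4/2 + 2*x^3 + 2*x^2 + 2*x at the endpoints):
  F(1) − F(−1) = 79/10 − (-9/10) = 44/5.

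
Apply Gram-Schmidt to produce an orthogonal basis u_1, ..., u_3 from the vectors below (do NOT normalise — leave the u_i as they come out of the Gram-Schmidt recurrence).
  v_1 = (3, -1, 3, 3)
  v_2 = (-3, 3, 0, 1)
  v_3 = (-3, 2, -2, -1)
Orthogonal basis:
  u_1 = (3, -1, 3, 3)
  u_2 = (-57/28, 75/28, 27/28, 55/28)
  u_3 = (45/451, 12/451, -140/451, 9/41)

Apply the Gram-Schmidt recurrence
  u_1 = v_1
  u_i = v_i − Σ_{j<i} ((v_i · u_j) / (u_j · u_j)) · u_j.

Step by step this gives:
  u_1 = (3, -1, 3, 3)
  u_2 = (-57/28, 75/28, 27/28, 55/28)
  u_3 = (45/451, 12/451, -140/451, 9/41)

Orthogonality check:
  u_2 · u_1 = 0 (should be 0)
  u_3 · u_1 = 0 (should be 0)
  u_3 · u_2 = 0 (should be 0)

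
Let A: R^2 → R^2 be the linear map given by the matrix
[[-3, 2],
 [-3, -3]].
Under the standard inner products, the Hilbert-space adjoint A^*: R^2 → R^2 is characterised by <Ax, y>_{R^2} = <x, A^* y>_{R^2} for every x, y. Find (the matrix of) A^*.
A^* = A^T =
[[-3, -3],
 [2, -3]]

For real matrices with standard dot products, the defining identity <Ax, y> = <x, A^* y> gives (Ax)^T y = x^T (A^*) y, i.e. x^T A^T y = x^T (A^*) y. Since this holds for all x, y, we must have A^* = A^T. Therefore
A^* =
[[-3, -3],
 [2, -3]].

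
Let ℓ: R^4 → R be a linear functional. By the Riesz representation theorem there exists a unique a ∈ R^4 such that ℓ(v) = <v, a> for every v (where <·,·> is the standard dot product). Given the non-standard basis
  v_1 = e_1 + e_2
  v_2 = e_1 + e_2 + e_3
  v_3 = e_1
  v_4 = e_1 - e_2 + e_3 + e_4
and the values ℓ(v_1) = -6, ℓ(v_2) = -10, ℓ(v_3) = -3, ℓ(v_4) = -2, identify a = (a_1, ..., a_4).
a = (-3, -3, -4, 2)

Write a = (a_1, ..., a_4) in the standard basis. For each basis vector v_i, ℓ(v_i) = <v_i, a> is a linear equation in the a_j's. Collect the n equations into a matrix system V a = ℓ, where row i of V is v_i (expressed in the standard basis). Since V is invertible (lower-triangular with 1s on the diagonal, up to permutation), solve by back-substitution:
  V =
[[1, 1, 0, 0],
 [1, 1, 1, 0],
 [1, 0, 0, 0],
 [1, -1, 1, 1]]
  V a = (-6, -10, -3, -2)
Solving gives a = (-3, -3, -4, 2).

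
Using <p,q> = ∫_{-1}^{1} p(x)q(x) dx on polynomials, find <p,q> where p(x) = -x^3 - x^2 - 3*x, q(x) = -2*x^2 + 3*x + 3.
<p,q> = -42/5

Expand the product: p(x)·q(x) = 2*x^5 - x^4 - 12*x^2 - 9*x.
∫_{-1}^{1} of each monomial x^k gives [2/(k+1) if k even, 0 if k odd]. Integrating term-by-term (or equivalently evaluating the antiderivative F(x) = x^6/3 - x^5/5 - 4*x^3 - 9*x^2/2 at the endpoints):
  F(1) − F(−1) = -251/30 − (1/30) = -42/5.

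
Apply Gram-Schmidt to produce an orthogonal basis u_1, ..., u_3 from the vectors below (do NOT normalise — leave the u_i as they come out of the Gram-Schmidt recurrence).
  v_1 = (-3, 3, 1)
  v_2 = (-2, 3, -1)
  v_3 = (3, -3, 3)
Orthogonal basis:
  u_1 = (-3, 3, 1)
  u_2 = (4/19, 15/19, -33/19)
  u_3 = (36/35, 6/7, 18/35)

Apply the Gram-Schmidt recurrence
  u_1 = v_1
  u_i = v_i − Σ_{j<i} ((v_i · u_j) / (u_j · u_j)) · u_j.

Step by step this gives:
  u_1 = (-3, 3, 1)
  u_2 = (4/19, 15/19, -33/19)
  u_3 = (36/35, 6/7, 18/35)

Orthogonality check:
  u_2 · u_1 = 0 (should be 0)
  u_3 · u_1 = 0 (should be 0)
  u_3 · u_2 = 0 (should be 0)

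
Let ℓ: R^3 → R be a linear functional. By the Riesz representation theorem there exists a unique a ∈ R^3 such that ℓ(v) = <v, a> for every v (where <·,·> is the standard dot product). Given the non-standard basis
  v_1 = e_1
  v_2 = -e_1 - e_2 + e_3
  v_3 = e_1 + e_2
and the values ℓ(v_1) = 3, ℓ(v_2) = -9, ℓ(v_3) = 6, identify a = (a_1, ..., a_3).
a = (3, 3, -3)

Write a = (a_1, ..., a_3) in the standard basis. For each basis vector v_i, ℓ(v_i) = <v_i, a> is a linear equation in the a_j's. Collect the n equations into a matrix system V a = ℓ, where row i of V is v_i (expressed in the standard basis). Since V is invertible (lower-triangular with 1s on the diagonal, up to permutation), solve by back-substitution:
  V =
[[1, 0, 0],
 [-1, -1, 1],
 [1, 1, 0]]
  V a = (3, -9, 6)
Solving gives a = (3, 3, -3).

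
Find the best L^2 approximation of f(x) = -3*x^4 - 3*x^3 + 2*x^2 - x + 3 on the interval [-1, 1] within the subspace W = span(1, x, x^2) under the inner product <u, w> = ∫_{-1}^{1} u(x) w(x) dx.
g(x) = -4*x^2/7 - 14*x/5 + 114/35

The best approximation g ∈ W is the orthogonal projection of f onto W. Writing g = a_0 + a_1 x + a_2 x^2, the coefficients solve the normal equations G · a = b where
  G_{ij} = <φ_i, φ_j> and b_i = <f, φ_i>, with φ_0 = 1, φ_1 = x, φ_2 = x^2.
G =
  [2, 0, 2/3]
  [0, 2/3, 0]
  [2/3, 0, 2/5],
b = (92/15, -28/15, 68/35).
Solving gives a_0 = 114/35, a_1 = -14/5, a_2 = -4/7, so
  g(x) = -4*x^2/7 - 14*x/5 + 114/35.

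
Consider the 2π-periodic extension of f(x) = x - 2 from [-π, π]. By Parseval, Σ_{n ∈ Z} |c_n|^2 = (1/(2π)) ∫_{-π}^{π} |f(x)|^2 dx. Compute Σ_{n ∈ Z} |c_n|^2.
Σ |c_n|^2 = π^2/3 + 4

Expand and integrate term by term over [-π, π]:
  ∫ (x)^2 dx = 1·(2π^3/3); ∫ 2·1·(-2)·x dx = 0 (odd integrand); ∫ (-2)^2 dx = 4·2π.
So (1/(2π)) ∫_{-π}^{π} (x - 2)^2 dx = 1π^2/3 + 4 = π^2/3 + 4.
Parseval ⇒ Σ |c_n|^2 = π^2/3 + 4.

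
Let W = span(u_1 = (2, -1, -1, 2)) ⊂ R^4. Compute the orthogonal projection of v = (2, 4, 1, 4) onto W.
proj_W(v) = (7/5, -7/10, -7/10, 7/5)

Set up U = [u_1 | ... | u_1] ∈ R^(4×1). The projector onto W = col(U) is P = U (U^T U)^(-1) U^T.
Compute U^T U =
  [10],
and U^T v = (7).
Solve U^T U · c = U^T v for the coefficients: c = (7/10). The projection is proj_W(v) = U c.
Check: (v - proj_W(v)) · u_1 = 0  (should be 0).
Result: proj_W(v) = (7/5, -7/10, -7/10, 7/5).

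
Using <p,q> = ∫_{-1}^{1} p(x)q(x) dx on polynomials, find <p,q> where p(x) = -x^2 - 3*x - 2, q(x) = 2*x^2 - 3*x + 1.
<p,q> = -32/15

Expand the product: p(x)·q(x) = -2*x^4 - 3*x^3 + 4*x^2 + 3*x - 2.
∫_{-1}^{1} of each monomial x^k gives [2/(k+1) if k even, 0 if k odd]. Integrating term-by-term (or equivalently evaluating the antiderivative F(x) = -2*x^5/5 - 3*x^4/4 + 4*x^3/3 + 3*x^2/2 - 2*x at the endpoints):
  F(1) − F(−1) = -19/60 − (109/60) = -32/15.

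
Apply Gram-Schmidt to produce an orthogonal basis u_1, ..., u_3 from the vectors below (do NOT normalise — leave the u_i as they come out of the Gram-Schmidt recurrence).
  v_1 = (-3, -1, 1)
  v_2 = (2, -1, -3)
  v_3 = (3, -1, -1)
Orthogonal basis:
  u_1 = (-3, -1, 1)
  u_2 = (-2/11, -19/11, -25/11)
  u_3 = (28/45, -49/45, 7/9)

Apply the Gram-Schmidt recurrence
  u_1 = v_1
  u_i = v_i − Σ_{j<i} ((v_i · u_j) / (u_j · u_j)) · u_j.

Step by step this gives:
  u_1 = (-3, -1, 1)
  u_2 = (-2/11, -19/11, -25/11)
  u_3 = (28/45, -49/45, 7/9)

Orthogonality check:
  u_2 · u_1 = 0 (should be 0)
  u_3 · u_1 = 0 (should be 0)
  u_3 · u_2 = 0 (should be 0)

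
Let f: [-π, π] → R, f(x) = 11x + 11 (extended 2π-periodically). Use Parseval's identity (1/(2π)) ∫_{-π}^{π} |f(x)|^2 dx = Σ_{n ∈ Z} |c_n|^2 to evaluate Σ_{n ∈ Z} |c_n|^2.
Σ |c_n|^2 = 121π^2/3 + 121

Expand and integrate term by term over [-π, π]:
  ∫ (11x)^2 dx = 121·(2π^3/3); ∫ 2·11·(11)·x dx = 0 (odd integrand); ∫ 11^2 dx = 121·2π.
So (1/(2π)) ∫_{-π}^{π} (11x + 11)^2 dx = 121π^2/3 + 121 = 121π^2/3 + 121.
Parseval ⇒ Σ |c_n|^2 = 121π^2/3 + 121.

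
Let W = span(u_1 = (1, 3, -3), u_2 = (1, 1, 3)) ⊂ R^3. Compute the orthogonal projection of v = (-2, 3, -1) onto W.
proj_W(v) = (14/23, 39/23, -33/23)

Set up U = [u_1 | ... | u_2] ∈ R^(3×2). The projector onto W = col(U) is P = U (U^T U)^(-1) U^T.
Compute U^T U =
  [19, -5]
  [-5, 11],
and U^T v = (10, -2).
Solve U^T U · c = U^T v for the coefficients: c = (25/46, 3/46). The projection is proj_W(v) = U c.
Check: (v - proj_W(v)) · u_1 = 0  (should be 0).
Check: (v - proj_W(v)) · u_2 = 0  (should be 0).
Result: proj_W(v) = (14/23, 39/23, -33/23).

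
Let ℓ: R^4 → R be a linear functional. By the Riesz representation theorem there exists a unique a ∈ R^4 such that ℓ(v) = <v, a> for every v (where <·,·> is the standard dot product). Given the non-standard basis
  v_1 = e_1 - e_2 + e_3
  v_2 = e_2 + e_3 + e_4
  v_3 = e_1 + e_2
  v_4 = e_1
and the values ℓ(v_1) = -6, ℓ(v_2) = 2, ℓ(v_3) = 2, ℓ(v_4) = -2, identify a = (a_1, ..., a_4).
a = (-2, 4, 0, -2)

Write a = (a_1, ..., a_4) in the standard basis. For each basis vector v_i, ℓ(v_i) = <v_i, a> is a linear equation in the a_j's. Collect the n equations into a matrix system V a = ℓ, where row i of V is v_i (expressed in the standard basis). Since V is invertible (lower-triangular with 1s on the diagonal, up to permutation), solve by back-substitution:
  V =
[[1, -1, 1, 0],
 [0, 1, 1, 1],
 [1, 1, 0, 0],
 [1, 0, 0, 0]]
  V a = (-6, 2, 2, -2)
Solving gives a = (-2, 4, 0, -2).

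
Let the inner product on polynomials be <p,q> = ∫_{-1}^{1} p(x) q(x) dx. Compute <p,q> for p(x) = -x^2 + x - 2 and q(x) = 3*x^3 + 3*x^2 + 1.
<p,q> = -26/3

Expand the product: p(x)·q(x) = -3*x^5 - 3*x^3 - 7*x^2 + x - 2.
∫_{-1}^{1} of each monomial x^k gives [2/(k+1) if k even, 0 if k odd]. Integrating term-by-term (or equivalently evaluating the antiderivative F(x) = -x^6/2 - 3*x^4/4 - 7*x^3/3 + x^2/2 - 2*x at the endpoints):
  F(1) − F(−1) = -61/12 − (43/12) = -26/3.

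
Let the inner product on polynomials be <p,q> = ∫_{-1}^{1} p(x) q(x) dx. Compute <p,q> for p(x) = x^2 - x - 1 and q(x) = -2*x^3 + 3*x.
<p,q> = -6/5

Expand the product: p(x)·q(x) = -2*x^5 + 2*x^4 + 5*x^3 - 3*x^2 - 3*x.
∫_{-1}^{1} of each monomial x^k gives [2/(k+1) if k even, 0 if k odd]. Integrating term-by-term (or equivalently evaluating the antiderivative F(x) = -x^6/3 + 2*x^5/5 + 5*x^4/4 - x^3 - 3*x^2/2 at the endpoints):
  F(1) − F(−1) = -71/60 − (1/60) = -6/5.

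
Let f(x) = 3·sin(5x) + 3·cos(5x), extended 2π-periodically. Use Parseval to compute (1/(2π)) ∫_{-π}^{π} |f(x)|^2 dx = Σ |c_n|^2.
Σ |c_n|^2 = 9

Expand |f|^2 and use orthogonality of {sin(nx), cos(mx)} on [-π, π]:
  ∫_{-π}^{π} sin(nx)^2 dx = π, ∫ cos(mx)^2 dx = π, and cross terms integrate to 0.
So ∫_{-π}^{π} f(x)^2 dx = 3^2 · π + 3^2 · π = (9 + 9)π.
Divide by 2π: (9 + 9)/2 = 9.
By Parseval, this equals Σ |c_n|^2.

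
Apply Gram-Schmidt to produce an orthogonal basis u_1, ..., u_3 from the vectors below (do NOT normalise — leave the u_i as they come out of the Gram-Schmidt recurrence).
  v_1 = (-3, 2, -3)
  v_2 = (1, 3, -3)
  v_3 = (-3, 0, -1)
Orthogonal basis:
  u_1 = (-3, 2, -3)
  u_2 = (29/11, 21/11, -15/11)
  u_3 = (3/137, -12/137, -11/137)

Apply the Gram-Schmidt recurrence
  u_1 = v_1
  u_i = v_i − Σ_{j<i} ((v_i · u_j) / (u_j · u_j)) · u_j.

Step by step this gives:
  u_1 = (-3, 2, -3)
  u_2 = (29/11, 21/11, -15/11)
  u_3 = (3/137, -12/137, -11/137)

Orthogonality check:
  u_2 · u_1 = 0 (should be 0)
  u_3 · u_1 = 0 (should be 0)
  u_3 · u_2 = 0 (should be 0)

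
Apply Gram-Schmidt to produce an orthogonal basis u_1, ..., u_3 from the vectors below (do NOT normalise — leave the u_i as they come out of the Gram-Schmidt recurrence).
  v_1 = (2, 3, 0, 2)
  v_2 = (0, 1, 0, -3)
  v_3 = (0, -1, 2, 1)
Orthogonal basis:
  u_1 = (2, 3, 0, 2)
  u_2 = (6/17, 26/17, 0, -45/17)
  u_3 = (44/161, -24/161, 2, -8/161)

Apply the Gram-Schmidt recurrence
  u_1 = v_1
  u_i = v_i − Σ_{j<i} ((v_i · u_j) / (u_j · u_j)) · u_j.

Step by step this gives:
  u_1 = (2, 3, 0, 2)
  u_2 = (6/17, 26/17, 0, -45/17)
  u_3 = (44/161, -24/161, 2, -8/161)

Orthogonality check:
  u_2 · u_1 = 0 (should be 0)
  u_3 · u_1 = 0 (should be 0)
  u_3 · u_2 = 0 (should be 0)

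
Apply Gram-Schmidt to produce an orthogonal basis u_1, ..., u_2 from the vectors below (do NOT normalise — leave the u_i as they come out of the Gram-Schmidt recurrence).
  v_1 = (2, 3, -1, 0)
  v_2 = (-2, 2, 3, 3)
Orthogonal basis:
  u_1 = (2, 3, -1, 0)
  u_2 = (-13/7, 31/14, 41/14, 3)

Apply the Gram-Schmidt recurrence
  u_1 = v_1
  u_i = v_i − Σ_{j<i} ((v_i · u_j) / (u_j · u_j)) · u_j.

Step by step this gives:
  u_1 = (2, 3, -1, 0)
  u_2 = (-13/7, 31/14, 41/14, 3)

Orthogonality check:
  u_2 · u_1 = 0 (should be 0)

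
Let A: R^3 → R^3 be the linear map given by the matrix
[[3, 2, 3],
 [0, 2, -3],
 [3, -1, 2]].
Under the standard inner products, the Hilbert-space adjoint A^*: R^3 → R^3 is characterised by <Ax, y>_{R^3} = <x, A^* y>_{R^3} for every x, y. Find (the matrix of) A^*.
A^* = A^T =
[[3, 0, 3],
 [2, 2, -1],
 [3, -3, 2]]

For real matrices with standard dot products, the defining identity <Ax, y> = <x, A^* y> gives (Ax)^T y = x^T (A^*) y, i.e. x^T A^T y = x^T (A^*) y. Since this holds for all x, y, we must have A^* = A^T. Therefore
A^* =
[[3, 0, 3],
 [2, 2, -1],
 [3, -3, 2]].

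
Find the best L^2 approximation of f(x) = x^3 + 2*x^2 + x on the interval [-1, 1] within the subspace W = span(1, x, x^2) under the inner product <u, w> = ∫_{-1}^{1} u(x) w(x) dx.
g(x) = 2*x^2 + 8*x/5

The best approximation g ∈ W is the orthogonal projection of f onto W. Writing g = a_0 + a_1 x + a_2 x^2, the coefficients solve the normal equations G · a = b where
  G_{ij} = <φ_i, φ_j> and b_i = <f, φ_i>, with φ_0 = 1, φ_1 = x, φ_2 = x^2.
G =
  [2, 0, 2/3]
  [0, 2/3, 0]
  [2/3, 0, 2/5],
b = (4/3, 16/15, 4/5).
Solving gives a_0 = 0, a_1 = 8/5, a_2 = 2, so
  g(x) = 2*x^2 + 8*x/5.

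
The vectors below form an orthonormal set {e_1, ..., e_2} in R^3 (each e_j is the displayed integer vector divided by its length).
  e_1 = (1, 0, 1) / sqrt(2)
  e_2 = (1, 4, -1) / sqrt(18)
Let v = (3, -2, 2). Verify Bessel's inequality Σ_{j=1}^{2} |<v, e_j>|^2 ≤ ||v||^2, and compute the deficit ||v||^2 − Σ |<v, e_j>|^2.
Σ |<v, e_j>|^2 = 137/9; ||v||^2 = 17; deficit = 16/9

Write each e_j = u_j / sqrt(<u_j, u_j>) where u_j is the displayed integer vector. Then <v, e_j> = <v, u_j> / sqrt(<u_j, u_j>), so |<v, e_j>|^2 = <v, u_j>^2 / <u_j, u_j>.
Coefficients: <v, e_1> = 5/sqrt(2), <v, e_2> = -7/sqrt(18).
Square and sum: Σ |<v, e_j>|^2 = 137/9.
Compute ||v||^2 = v·v = 17.
Deficit = 17 − 137/9 = 16/9 ≥ 0, confirming Bessel's inequality. (The deficit equals ||v − Σ <v,e_j> e_j||^2, the squared distance from v to span{e_j}.)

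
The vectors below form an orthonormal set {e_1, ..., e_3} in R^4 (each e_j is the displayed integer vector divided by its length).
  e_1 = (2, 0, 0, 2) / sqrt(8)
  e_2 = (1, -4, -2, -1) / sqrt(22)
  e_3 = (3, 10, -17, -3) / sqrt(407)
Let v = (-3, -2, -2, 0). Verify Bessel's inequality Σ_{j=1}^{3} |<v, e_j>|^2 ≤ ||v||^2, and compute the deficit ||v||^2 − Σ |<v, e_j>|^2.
Σ |<v, e_j>|^2 = 305/37; ||v||^2 = 17; deficit = 324/37

Write each e_j = u_j / sqrt(<u_j, u_j>) where u_j is the displayed integer vector. Then <v, e_j> = <v, u_j> / sqrt(<u_j, u_j>), so |<v, e_j>|^2 = <v, u_j>^2 / <u_j, u_j>.
Coefficients: <v, e_1> = -6/sqrt(8), <v, e_2> = 9/sqrt(22), <v, e_3> = 5/sqrt(407).
Square and sum: Σ |<v, e_j>|^2 = 305/37.
Compute ||v||^2 = v·v = 17.
Deficit = 17 − 305/37 = 324/37 ≥ 0, confirming Bessel's inequality. (The deficit equals ||v − Σ <v,e_j> e_j||^2, the squared distance from v to span{e_j}.)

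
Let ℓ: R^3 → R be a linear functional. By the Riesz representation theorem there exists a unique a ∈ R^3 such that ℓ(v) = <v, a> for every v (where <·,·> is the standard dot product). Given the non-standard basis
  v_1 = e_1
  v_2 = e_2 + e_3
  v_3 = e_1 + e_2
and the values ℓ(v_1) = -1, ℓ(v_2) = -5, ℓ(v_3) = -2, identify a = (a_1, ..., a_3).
a = (-1, -1, -4)

Write a = (a_1, ..., a_3) in the standard basis. For each basis vector v_i, ℓ(v_i) = <v_i, a> is a linear equation in the a_j's. Collect the n equations into a matrix system V a = ℓ, where row i of V is v_i (expressed in the standard basis). Since V is invertible (lower-triangular with 1s on the diagonal, up to permutation), solve by back-substitution:
  V =
[[1, 0, 0],
 [0, 1, 1],
 [1, 1, 0]]
  V a = (-1, -5, -2)
Solving gives a = (-1, -1, -4).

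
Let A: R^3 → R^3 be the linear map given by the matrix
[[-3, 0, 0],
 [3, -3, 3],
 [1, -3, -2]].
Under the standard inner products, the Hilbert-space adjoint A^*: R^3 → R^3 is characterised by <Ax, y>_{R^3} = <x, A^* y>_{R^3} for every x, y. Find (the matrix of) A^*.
A^* = A^T =
[[-3, 3, 1],
 [0, -3, -3],
 [0, 3, -2]]

For real matrices with standard dot products, the defining identity <Ax, y> = <x, A^* y> gives (Ax)^T y = x^T (A^*) y, i.e. x^T A^T y = x^T (A^*) y. Since this holds for all x, y, we must have A^* = A^T. Therefore
A^* =
[[-3, 3, 1],
 [0, -3, -3],
 [0, 3, -2]].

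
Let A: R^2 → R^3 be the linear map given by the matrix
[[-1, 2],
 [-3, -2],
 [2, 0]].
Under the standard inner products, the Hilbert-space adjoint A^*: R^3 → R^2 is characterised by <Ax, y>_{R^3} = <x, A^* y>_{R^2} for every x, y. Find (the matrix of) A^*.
A^* = A^T =
[[-1, -3, 2],
 [2, -2, 0]]

For real matrices with standard dot products, the defining identity <Ax, y> = <x, A^* y> gives (Ax)^T y = x^T (A^*) y, i.e. x^T A^T y = x^T (A^*) y. Since this holds for all x, y, we must have A^* = A^T. Therefore
A^* =
[[-1, -3, 2],
 [2, -2, 0]].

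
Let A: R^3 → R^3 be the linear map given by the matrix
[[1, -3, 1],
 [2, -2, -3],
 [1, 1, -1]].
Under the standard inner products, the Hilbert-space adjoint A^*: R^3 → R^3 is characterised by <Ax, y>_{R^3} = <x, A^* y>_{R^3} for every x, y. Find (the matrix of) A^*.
A^* = A^T =
[[1, 2, 1],
 [-3, -2, 1],
 [1, -3, -1]]

For real matrices with standard dot products, the defining identity <Ax, y> = <x, A^* y> gives (Ax)^T y = x^T (A^*) y, i.e. x^T A^T y = x^T (A^*) y. Since this holds for all x, y, we must have A^* = A^T. Therefore
A^* =
[[1, 2, 1],
 [-3, -2, 1],
 [1, -3, -1]].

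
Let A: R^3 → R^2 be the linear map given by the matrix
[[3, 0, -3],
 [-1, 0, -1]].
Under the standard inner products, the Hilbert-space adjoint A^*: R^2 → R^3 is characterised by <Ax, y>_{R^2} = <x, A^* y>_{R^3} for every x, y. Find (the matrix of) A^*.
A^* = A^T =
[[3, -1],
 [0, 0],
 [-3, -1]]

For real matrices with standard dot products, the defining identity <Ax, y> = <x, A^* y> gives (Ax)^T y = x^T (A^*) y, i.e. x^T A^T y = x^T (A^*) y. Since this holds for all x, y, we must have A^* = A^T. Therefore
A^* =
[[3, -1],
 [0, 0],
 [-3, -1]].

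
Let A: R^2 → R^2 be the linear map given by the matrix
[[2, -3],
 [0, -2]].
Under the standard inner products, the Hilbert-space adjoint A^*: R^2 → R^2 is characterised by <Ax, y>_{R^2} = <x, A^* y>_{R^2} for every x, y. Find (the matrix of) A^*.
A^* = A^T =
[[2, 0],
 [-3, -2]]

For real matrices with standard dot products, the defining identity <Ax, y> = <x, A^* y> gives (Ax)^T y = x^T (A^*) y, i.e. x^T A^T y = x^T (A^*) y. Since this holds for all x, y, we must have A^* = A^T. Therefore
A^* =
[[2, 0],
 [-3, -2]].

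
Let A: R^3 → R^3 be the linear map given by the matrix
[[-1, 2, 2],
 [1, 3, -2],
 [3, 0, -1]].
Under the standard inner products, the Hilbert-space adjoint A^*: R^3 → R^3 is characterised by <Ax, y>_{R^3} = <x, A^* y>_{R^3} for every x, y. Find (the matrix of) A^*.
A^* = A^T =
[[-1, 1, 3],
 [2, 3, 0],
 [2, -2, -1]]

For real matrices with standard dot products, the defining identity <Ax, y> = <x, A^* y> gives (Ax)^T y = x^T (A^*) y, i.e. x^T A^T y = x^T (A^*) y. Since this holds for all x, y, we must have A^* = A^T. Therefore
A^* =
[[-1, 1, 3],
 [2, 3, 0],
 [2, -2, -1]].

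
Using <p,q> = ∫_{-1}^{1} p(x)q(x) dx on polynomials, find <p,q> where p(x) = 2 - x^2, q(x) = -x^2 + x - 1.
<p,q> = -64/15

Expand the product: p(x)·q(x) = x^4 - x^3 - x^2 + 2*x - 2.
∫_{-1}^{1} of each monomial x^k gives [2/(k+1) if k even, 0 if k odd]. Integrating term-by-term (or equivalently evaluating the antiderivative F(x) = x^5/5 - x^4/4 - x^3/3 + x^2 - 2*x at the endpoints):
  F(1) − F(−1) = -83/60 − (173/60) = -64/15.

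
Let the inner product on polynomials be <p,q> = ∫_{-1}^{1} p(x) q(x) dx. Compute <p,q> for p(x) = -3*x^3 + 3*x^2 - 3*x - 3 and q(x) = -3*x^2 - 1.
<p,q> = 32/5

Expand the product: p(x)·q(x) = 9*x^5 - 9*x^4 + 12*x^3 + 6*x^2 + 3*x + 3.
∫_{-1}^{1} of each monomial x^k gives [2/(k+1) if k even, 0 if k odd]. Integrating term-by-term (or equivalently evaluating the antiderivative F(x) = 3*x^6/2 - 9*x^5/5 + 3*x^4 + 2*x^3 + 3*x^2/2 + 3*x at the endpoints):
  F(1) − F(−1) = 46/5 − (14/5) = 32/5.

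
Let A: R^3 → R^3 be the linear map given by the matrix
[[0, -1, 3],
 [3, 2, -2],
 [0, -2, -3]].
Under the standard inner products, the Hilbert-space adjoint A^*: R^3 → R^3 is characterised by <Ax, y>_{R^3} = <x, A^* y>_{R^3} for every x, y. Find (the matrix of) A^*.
A^* = A^T =
[[0, 3, 0],
 [-1, 2, -2],
 [3, -2, -3]]

For real matrices with standard dot products, the defining identity <Ax, y> = <x, A^* y> gives (Ax)^T y = x^T (A^*) y, i.e. x^T A^T y = x^T (A^*) y. Since this holds for all x, y, we must have A^* = A^T. Therefore
A^* =
[[0, 3, 0],
 [-1, 2, -2],
 [3, -2, -3]].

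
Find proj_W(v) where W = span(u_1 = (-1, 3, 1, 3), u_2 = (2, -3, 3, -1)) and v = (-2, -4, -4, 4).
proj_W(v) = (-230/339, 48/113, -680/339, -220/339)

Set up U = [u_1 | ... | u_2] ∈ R^(4×2). The projector onto W = col(U) is P = U (U^T U)^(-1) U^T.
Compute U^T U =
  [20, -11]
  [-11, 23],
and U^T v = (-2, -8).
Solve U^T U · c = U^T v for the coefficients: c = (-134/339, -182/339). The projection is proj_W(v) = U c.
Check: (v - proj_W(v)) · u_1 = 0  (should be 0).
Check: (v - proj_W(v)) · u_2 = 0  (should be 0).
Result: proj_W(v) = (-230/339, 48/113, -680/339, -220/339).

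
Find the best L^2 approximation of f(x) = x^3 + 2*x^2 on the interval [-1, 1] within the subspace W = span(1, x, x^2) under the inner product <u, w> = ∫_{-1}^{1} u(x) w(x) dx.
g(x) = 2*x^2 + 3*x/5

The best approximation g ∈ W is the orthogonal projection of f onto W. Writing g = a_0 + a_1 x + a_2 x^2, the coefficients solve the normal equations G · a = b where
  G_{ij} = <φ_i, φ_j> and b_i = <f, φ_i>, with φ_0 = 1, φ_1 = x, φ_2 = x^2.
G =
  [2, 0, 2/3]
  [0, 2/3, 0]
  [2/3, 0, 2/5],
b = (4/3, 2/5, 4/5).
Solving gives a_0 = 0, a_1 = 3/5, a_2 = 2, so
  g(x) = 2*x^2 + 3*x/5.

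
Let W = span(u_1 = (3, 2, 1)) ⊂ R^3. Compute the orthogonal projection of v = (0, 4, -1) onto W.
proj_W(v) = (3/2, 1, 1/2)

Set up U = [u_1 | ... | u_1] ∈ R^(3×1). The projector onto W = col(U) is P = U (U^T U)^(-1) U^T.
Compute U^T U =
  [14],
and U^T v = (7).
Solve U^T U · c = U^T v for the coefficients: c = (1/2). The projection is proj_W(v) = U c.
Check: (v - proj_W(v)) · u_1 = 0  (should be 0).
Result: proj_W(v) = (3/2, 1, 1/2).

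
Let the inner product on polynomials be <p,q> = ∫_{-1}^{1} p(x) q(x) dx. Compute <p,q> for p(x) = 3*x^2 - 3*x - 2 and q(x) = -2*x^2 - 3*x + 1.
<p,q> = 64/15

Expand the product: p(x)·q(x) = -6*x^4 - 3*x^3 + 16*x^2 + 3*x - 2.
∫_{-1}^{1} of each monomial x^k gives [2/(k+1) if k even, 0 if k odd]. Integrating term-by-term (or equivalently evaluating the antiderivative F(x) = -6*x^5/5 - 3*x^4/4 + 16*x^3/3 + 3*x^2/2 - 2*x at the endpoints):
  F(1) − F(−1) = 173/60 − (-83/60) = 64/15.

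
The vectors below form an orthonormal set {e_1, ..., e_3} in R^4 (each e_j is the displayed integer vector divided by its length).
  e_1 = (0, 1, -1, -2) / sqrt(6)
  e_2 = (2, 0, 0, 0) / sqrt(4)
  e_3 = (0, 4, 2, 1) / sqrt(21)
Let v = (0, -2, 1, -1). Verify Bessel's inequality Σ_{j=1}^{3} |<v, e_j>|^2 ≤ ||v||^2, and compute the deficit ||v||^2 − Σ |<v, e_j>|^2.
Σ |<v, e_j>|^2 = 5/2; ||v||^2 = 6; deficit = 7/2

Write each e_j = u_j / sqrt(<u_j, u_j>) where u_j is the displayed integer vector. Then <v, e_j> = <v, u_j> / sqrt(<u_j, u_j>), so |<v, e_j>|^2 = <v, u_j>^2 / <u_j, u_j>.
Coefficients: <v, e_1> = -1/sqrt(6), <v, e_2> = 0/sqrt(4), <v, e_3> = -7/sqrt(21).
Square and sum: Σ |<v, e_j>|^2 = 5/2.
Compute ||v||^2 = v·v = 6.
Deficit = 6 − 5/2 = 7/2 ≥ 0, confirming Bessel's inequality. (The deficit equals ||v − Σ <v,e_j> e_j||^2, the squared distance from v to span{e_j}.)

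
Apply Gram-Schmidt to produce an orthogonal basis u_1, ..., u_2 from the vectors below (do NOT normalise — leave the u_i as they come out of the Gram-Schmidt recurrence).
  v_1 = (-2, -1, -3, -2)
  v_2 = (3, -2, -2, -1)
Orthogonal basis:
  u_1 = (-2, -1, -3, -2)
  u_2 = (31/9, -16/9, -4/3, -5/9)

Apply the Gram-Schmidt recurrence
  u_1 = v_1
  u_i = v_i − Σ_{j<i} ((v_i · u_j) / (u_j · u_j)) · u_j.

Step by step this gives:
  u_1 = (-2, -1, -3, -2)
  u_2 = (31/9, -16/9, -4/3, -5/9)

Orthogonality check:
  u_2 · u_1 = 0 (should be 0)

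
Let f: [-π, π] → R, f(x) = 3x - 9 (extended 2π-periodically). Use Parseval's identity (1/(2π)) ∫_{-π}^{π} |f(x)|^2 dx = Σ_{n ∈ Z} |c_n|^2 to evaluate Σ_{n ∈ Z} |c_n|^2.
Σ |c_n|^2 = 3π^2 + 81

Expand and integrate term by term over [-π, π]:
  ∫ (3x)^2 dx = 9·(2π^3/3); ∫ 2·3·(-9)·x dx = 0 (odd integrand); ∫ (-9)^2 dx = 81·2π.
So (1/(2π)) ∫_{-π}^{π} (3x - 9)^2 dx = 9π^2/3 + 81 = 3π^2 + 81.
Parseval ⇒ Σ |c_n|^2 = 3π^2 + 81.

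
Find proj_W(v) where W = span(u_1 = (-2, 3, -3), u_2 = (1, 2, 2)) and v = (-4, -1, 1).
proj_W(v) = (-52/97, -69/97, -99/97)

Set up U = [u_1 | ... | u_2] ∈ R^(3×2). The projector onto W = col(U) is P = U (U^T U)^(-1) U^T.
Compute U^T U =
  [22, -2]
  [-2, 9],
and U^T v = (2, -4).
Solve U^T U · c = U^T v for the coefficients: c = (5/97, -42/97). The projection is proj_W(v) = U c.
Check: (v - proj_W(v)) · u_1 = 0  (should be 0).
Check: (v - proj_W(v)) · u_2 = 0  (should be 0).
Result: proj_W(v) = (-52/97, -69/97, -99/97).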